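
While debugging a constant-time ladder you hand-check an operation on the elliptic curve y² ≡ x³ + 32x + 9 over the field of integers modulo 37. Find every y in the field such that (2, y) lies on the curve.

x³ + 32x + 9 = 81 ≡ 7 (mod 37).
Square roots of 7 mod 37: 9 and 28 (since 9² = 81 ≡ 7).

9, 28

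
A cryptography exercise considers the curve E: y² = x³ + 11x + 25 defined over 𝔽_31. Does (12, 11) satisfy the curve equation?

no

y² = 11² ≡ 28; x³ + 11x + 25 = 1885 ≡ 25 (mod 31). 28 ≠ 25.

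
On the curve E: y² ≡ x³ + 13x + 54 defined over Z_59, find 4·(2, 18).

Write G = (2, 18).
Double-and-add on 4 = (100)₂. Start with G = (2, 18) for the leading 1-bit.
double: tangent at (2, 18): λ = (3·2² + 13)/(2·18) ≡ 25/36. 36⁻¹ ≡ 41 (mod 59) since 36·41 = 1476 ≡ 1, so λ ≡ 25·41 ≡ 22.
  x = λ² - 2 - 2 = 484 - 4 ≡ 8; y = λ·(2 - 8) - 18 ≡ 27. → (8, 27)
double: tangent at (8, 27): λ = (3·8² + 13)/(2·27) ≡ 28/54. 54⁻¹ ≡ 47 (mod 59), so λ ≡ 28·47 ≡ 18.
  x = λ² - 8 - 8 = 324 - 16 ≡ 13; y = λ·(8 - 13) - 27 ≡ 1. → (13, 1)

(13, 1)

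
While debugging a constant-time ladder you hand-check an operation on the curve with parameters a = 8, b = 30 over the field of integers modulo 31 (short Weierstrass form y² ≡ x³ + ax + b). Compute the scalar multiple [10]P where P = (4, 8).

Double-and-add on 10 = (1010)₂. Start with P = (4, 8) for the leading 1-bit.
double: tangent at (4, 8): λ = (3·4² + 8)/(2·8) ≡ 25/16. 16⁻¹ ≡ 2 (mod 31), so λ ≡ 25·2 ≡ 19.
  x = λ² - 4 - 4 = 361 - 8 ≡ 12; y = λ·(4 - 12) - 8 ≡ 26. → (12, 26)
double: tangent at (12, 26): λ = (3·12² + 8)/(2·26) ≡ 6/21. 21⁻¹ ≡ 3 (mod 31), so λ ≡ 6·3 ≡ 18.
  x = λ² - 12 - 12 = 324 - 24 ≡ 21; y = λ·(12 - 21) - 26 ≡ 29. → (21, 29)
add P: (21, 29) + (4, 8). λ = (8 - 29)/(4 - 21) ≡ 10/14 mod 31. 14⁻¹ ≡ 20 (mod 31) since 14·20 = 280 ≡ 1, so λ ≡ 14.
  x = λ² - 21 - 4 = 196 - 25 ≡ 16; y = λ·(21 - 16) - 29 ≡ 10. → (16, 10)
double: tangent at (16, 10): λ = (3·16² + 8)/(2·10) ≡ 1/20. 20⁻¹ ≡ 14 (mod 31), so λ ≡ 1·14 ≡ 14.
  x = λ² - 16 - 16 = 196 - 32 ≡ 9; y = λ·(16 - 9) - 10 ≡ 26. → (9, 26)

(9, 26)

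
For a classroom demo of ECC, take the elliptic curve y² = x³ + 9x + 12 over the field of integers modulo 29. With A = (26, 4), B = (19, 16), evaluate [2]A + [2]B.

First 2A:
Repeated addition: build up to 2A.
2A: tangent at (26, 4): λ = (3·26² + 9)/(2·4) ≡ 7/8. 8⁻¹ ≡ 11 (mod 29), so λ ≡ 7·11 ≡ 19.
  x = λ² - 26 - 26 = 361 - 52 ≡ 19; y = λ·(26 - 19) - 4 ≡ 13. → (19, 13)
2A = (19, 13).
Next 2B:
Repeated addition: build up to 2B.
2B: tangent at (19, 16): λ = (3·19² + 9)/(2·16) ≡ 19/3. 3⁻¹ ≡ 10 (mod 29), so λ ≡ 19·10 ≡ 16.
  x = λ² - 19 - 19 = 256 - 38 ≡ 15; y = λ·(19 - 15) - 16 ≡ 19. → (15, 19)
2B = (15, 19).
Finally 2A + 2B:
(19, 13) + (15, 19). λ = (19 - 13)/(15 - 19) ≡ 6/25 mod 29. 25⁻¹ ≡ 7 (mod 29), so λ ≡ 13.
  x = λ² - 19 - 15 = 169 - 34 ≡ 19; y = λ·(19 - 19) - 13 ≡ 16. → (19, 16)

(19, 16)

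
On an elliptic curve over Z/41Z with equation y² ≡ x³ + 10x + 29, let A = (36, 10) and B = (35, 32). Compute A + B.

(36, 10) + (35, 32). λ = (32 - 10)/(35 - 36) ≡ 22/40 mod 41. 40⁻¹ ≡ 40 (mod 41), so λ ≡ 19.
  x = λ² - 36 - 35 = 361 - 71 ≡ 3; y = λ·(36 - 3) - 10 ≡ 2. → (3, 2)

(3, 2)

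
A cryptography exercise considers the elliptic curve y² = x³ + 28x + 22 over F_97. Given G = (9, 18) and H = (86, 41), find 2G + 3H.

First 2G:
Repeated addition: build up to 2G.
2G: tangent at (9, 18): λ = (3·9² + 28)/(2·18) ≡ 77/36. 36⁻¹ ≡ 62 (mod 97) since 36·62 = 2232 ≡ 1, so λ ≡ 77·62 ≡ 21.
  x = λ² - 9 - 9 = 441 - 18 ≡ 35; y = λ·(9 - 35) - 18 ≡ 18. → (35, 18)
2G = (35, 18).
Next 3H:
Repeated addition: build up to 3H.
2H: tangent at (86, 41): λ = (3·86² + 28)/(2·41) ≡ 3/82. 82⁻¹ ≡ 84 (mod 97), so λ ≡ 3·84 ≡ 58.
  x = λ² - 86 - 86 = 3364 - 172 ≡ 88; y = λ·(86 - 88) - 41 ≡ 37. → (88, 37)
3H: (88, 37) + (86, 41). λ = (41 - 37)/(86 - 88) ≡ 4/95 mod 97. 95⁻¹ ≡ 48 (mod 97), so λ ≡ 95.
  x = λ² - 88 - 86 = 9025 - 174 ≡ 24; y = λ·(88 - 24) - 37 ≡ 29. → (24, 29)
3H = (24, 29).
Finally 2G + 3H:
(35, 18) + (24, 29). λ = (29 - 18)/(24 - 35) ≡ 11/86 mod 97. 86⁻¹ ≡ 44 (mod 97), so λ ≡ 96.
  x = λ² - 35 - 24 = 9216 - 59 ≡ 39; y = λ·(35 - 39) - 18 ≡ 83. → (39, 83)

(39, 83)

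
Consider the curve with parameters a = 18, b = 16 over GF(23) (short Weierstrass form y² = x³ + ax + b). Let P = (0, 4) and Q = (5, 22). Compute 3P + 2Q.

(18, 10)

First 3P:
Repeated addition: build up to 3P.
2P: tangent at (0, 4): λ = (3·0² + 18)/(2·4) ≡ 18/8. 8⁻¹ ≡ 3 (mod 23) since 8·3 = 24 ≡ 1, so λ ≡ 18·3 ≡ 8.
  x = λ² - 0 - 0 = 64 - 0 ≡ 18; y = λ·(0 - 18) - 4 ≡ 13. → (18, 13)
3P: (18, 13) + (0, 4). λ = (4 - 13)/(0 - 18) ≡ 14/5 mod 23. 5⁻¹ ≡ 14 (mod 23) since 5·14 = 70 ≡ 1, so λ ≡ 12.
  x = λ² - 18 - 0 = 144 - 18 ≡ 11; y = λ·(18 - 11) - 13 ≡ 2. → (11, 2)
3P = (11, 2).
Next 2Q:
Repeated addition: build up to 2Q.
2Q: tangent at (5, 22): λ = (3·5² + 18)/(2·22) ≡ 1/21. 21⁻¹ ≡ 11 (mod 23), so λ ≡ 1·11 ≡ 11.
  x = λ² - 5 - 5 = 121 - 10 ≡ 19; y = λ·(5 - 19) - 22 ≡ 8. → (19, 8)
2Q = (19, 8).
Finally 3P + 2Q:
(11, 2) + (19, 8). λ = (8 - 2)/(19 - 11) ≡ 6/8 mod 23. 8⁻¹ ≡ 3 (mod 23) since 8·3 = 24 ≡ 1, so λ ≡ 18.
  x = λ² - 11 - 19 = 324 - 30 ≡ 18; y = λ·(11 - 18) - 2 ≡ 10. → (18, 10)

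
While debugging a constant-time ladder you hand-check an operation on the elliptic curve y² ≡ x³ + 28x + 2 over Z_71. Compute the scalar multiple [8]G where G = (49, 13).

Repeated addition: build up to 8G.
2G: tangent at (49, 13): λ = (3·49² + 28)/(2·13) ≡ 60/26. 26⁻¹ ≡ 41 (mod 71) since 26·41 = 1066 ≡ 1, so λ ≡ 60·41 ≡ 46.
  x = λ² - 49 - 49 = 2116 - 98 ≡ 30; y = λ·(49 - 30) - 13 ≡ 9. → (30, 9)
3G: (30, 9) + (49, 13). λ = (13 - 9)/(49 - 30) ≡ 4/19 mod 71. 19⁻¹ ≡ 15 (mod 71), so λ ≡ 60.
  x = λ² - 30 - 49 = 3600 - 79 ≡ 42; y = λ·(30 - 42) - 9 ≡ 52. → (42, 52)
4G: (42, 52) + (49, 13). λ = (13 - 52)/(49 - 42) ≡ 32/7 mod 71. 7⁻¹ ≡ 61 (mod 71), so λ ≡ 35.
  x = λ² - 42 - 49 = 1225 - 91 ≡ 69; y = λ·(42 - 69) - 52 ≡ 68. → (69, 68)
5G: (69, 68) + (49, 13). λ = (13 - 68)/(49 - 69) ≡ 16/51 mod 71. 51⁻¹ ≡ 39 (mod 71), so λ ≡ 56.
  x = λ² - 69 - 49 = 3136 - 118 ≡ 36; y = λ·(69 - 36) - 68 ≡ 5. → (36, 5)
6G: (36, 5) + (49, 13). λ = (13 - 5)/(49 - 36) ≡ 8/13 mod 71. 13⁻¹ ≡ 11 (mod 71) since 13·11 = 143 ≡ 1, so λ ≡ 17.
  x = λ² - 36 - 49 = 289 - 85 ≡ 62; y = λ·(36 - 62) - 5 ≡ 50. → (62, 50)
7G: (62, 50) + (49, 13). λ = (13 - 50)/(49 - 62) ≡ 34/58 mod 71. 58⁻¹ ≡ 60 (mod 71) since 58·60 = 3480 ≡ 1, so λ ≡ 52.
  x = λ² - 62 - 49 = 2704 - 111 ≡ 37; y = λ·(62 - 37) - 50 ≡ 43. → (37, 43)
8G: (37, 43) + (49, 13). λ = (13 - 43)/(49 - 37) ≡ 41/12 mod 71. 12⁻¹ ≡ 6 (mod 71) since 12·6 = 72 ≡ 1, so λ ≡ 33.
  x = λ² - 37 - 49 = 1089 - 86 ≡ 9; y = λ·(37 - 9) - 43 ≡ 29. → (9, 29)

(9, 29)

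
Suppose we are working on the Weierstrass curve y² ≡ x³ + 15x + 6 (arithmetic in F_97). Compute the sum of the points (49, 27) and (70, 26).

(86, 81)

(49, 27) + (70, 26). λ = (26 - 27)/(70 - 49) ≡ 96/21 mod 97. 21⁻¹ ≡ 37 (mod 97) since 21·37 = 777 ≡ 1, so λ ≡ 60.
  x = λ² - 49 - 70 = 3600 - 119 ≡ 86; y = λ·(49 - 86) - 27 ≡ 81. → (86, 81)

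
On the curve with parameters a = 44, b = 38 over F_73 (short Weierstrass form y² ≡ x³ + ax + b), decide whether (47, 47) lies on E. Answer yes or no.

no

y² = 47² ≡ 19; x³ + 44x + 38 = 105929 ≡ 6 (mod 73). 19 ≠ 6.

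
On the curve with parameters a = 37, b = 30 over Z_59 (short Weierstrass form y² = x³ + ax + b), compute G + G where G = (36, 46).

(51, 15)

tangent at (36, 46): λ = (3·36² + 37)/(2·46) ≡ 31/33. 33⁻¹ ≡ 34 (mod 59), so λ ≡ 31·34 ≡ 51.
  x = λ² - 36 - 36 = 2601 - 72 ≡ 51; y = λ·(36 - 51) - 46 ≡ 15. → (51, 15)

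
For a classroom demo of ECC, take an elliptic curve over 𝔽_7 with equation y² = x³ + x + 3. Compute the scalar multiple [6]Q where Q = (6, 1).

O

Double-and-add on 6 = (110)₂. Start with Q = (6, 1) for the leading 1-bit.
double: tangent at (6, 1): λ = (3·6² + 1)/(2·1) ≡ 4/2. 2⁻¹ ≡ 4 (mod 7), so λ ≡ 4·4 ≡ 2.
  x = λ² - 6 - 6 = 4 - 12 ≡ 6; y = λ·(6 - 6) - 1 ≡ 6. → (6, 6)
add Q: (6, 6) + (6, 1): same x and y₁ ≡ -y₂, so the sum is ∞.
double: ∞ + ∞ = ∞ (identity).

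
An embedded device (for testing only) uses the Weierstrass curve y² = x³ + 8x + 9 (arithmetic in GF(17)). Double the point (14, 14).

(15, 6)

tangent at (14, 14): λ = (3·14² + 8)/(2·14) ≡ 1/11. 11⁻¹ ≡ 14 (mod 17) since 11·14 = 154 ≡ 1, so λ ≡ 1·14 ≡ 14.
  x = λ² - 14 - 14 = 196 - 28 ≡ 15; y = λ·(14 - 15) - 14 ≡ 6. → (15, 6)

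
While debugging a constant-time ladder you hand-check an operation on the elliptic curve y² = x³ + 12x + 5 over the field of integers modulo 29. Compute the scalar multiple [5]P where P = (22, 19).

Double-and-add on 5 = (101)₂. Start with P = (22, 19) for the leading 1-bit.
double: tangent at (22, 19): λ = (3·22² + 12)/(2·19) ≡ 14/9. 9⁻¹ ≡ 13 (mod 29) since 9·13 = 117 ≡ 1, so λ ≡ 14·13 ≡ 8.
  x = λ² - 22 - 22 = 64 - 44 ≡ 20; y = λ·(22 - 20) - 19 ≡ 26. → (20, 26)
double: tangent at (20, 26): λ = (3·20² + 12)/(2·26) ≡ 23/23. 23⁻¹ ≡ 24 (mod 29), so λ ≡ 23·24 ≡ 1.
  x = λ² - 20 - 20 = 1 - 40 ≡ 19; y = λ·(20 - 19) - 26 ≡ 4. → (19, 4)
add P: (19, 4) + (22, 19). λ = (19 - 4)/(22 - 19) ≡ 15/3 mod 29. 3⁻¹ ≡ 10 (mod 29) since 3·10 = 30 ≡ 1, so λ ≡ 5.
  x = λ² - 19 - 22 = 25 - 41 ≡ 13; y = λ·(19 - 13) - 4 ≡ 26. → (13, 26)

(13, 26)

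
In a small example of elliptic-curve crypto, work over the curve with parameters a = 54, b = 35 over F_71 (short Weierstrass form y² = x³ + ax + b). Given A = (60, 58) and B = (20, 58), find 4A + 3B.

First 4A:
Repeated addition: build up to 4A.
2A: tangent at (60, 58): λ = (3·60² + 54)/(2·58) ≡ 62/45. 45⁻¹ ≡ 30 (mod 71) since 45·30 = 1350 ≡ 1, so λ ≡ 62·30 ≡ 14.
  x = λ² - 60 - 60 = 196 - 120 ≡ 5; y = λ·(60 - 5) - 58 ≡ 2. → (5, 2)
3A: (5, 2) + (60, 58). λ = (58 - 2)/(60 - 5) ≡ 56/55 mod 71. 55⁻¹ ≡ 31 (mod 71) since 55·31 = 1705 ≡ 1, so λ ≡ 32.
  x = λ² - 5 - 60 = 1024 - 65 ≡ 36; y = λ·(5 - 36) - 2 ≡ 0. → (36, 0)
4A: (36, 0) + (60, 58). λ = (58 - 0)/(60 - 36) ≡ 58/24 mod 71. 24⁻¹ ≡ 3 (mod 71) since 24·3 = 72 ≡ 1, so λ ≡ 32.
  x = λ² - 36 - 60 = 1024 - 96 ≡ 5; y = λ·(36 - 5) - 0 ≡ 69. → (5, 69)
4A = (5, 69).
Next 3B:
Repeated addition: build up to 3B.
2B: tangent at (20, 58): λ = (3·20² + 54)/(2·58) ≡ 47/45. 45⁻¹ ≡ 30 (mod 71), so λ ≡ 47·30 ≡ 61.
  x = λ² - 20 - 20 = 3721 - 40 ≡ 60; y = λ·(20 - 60) - 58 ≡ 58. → (60, 58)
3B: (60, 58) + (20, 58). λ = (58 - 58)/(20 - 60) ≡ 0/31 mod 71. 31⁻¹ ≡ 55 (mod 71), so λ ≡ 0.
  x = λ² - 60 - 20 = 0 - 80 ≡ 62; y = λ·(60 - 62) - 58 ≡ 13. → (62, 13)
3B = (62, 13).
Finally 4A + 3B:
(5, 69) + (62, 13). λ = (13 - 69)/(62 - 5) ≡ 15/57 mod 71. 57⁻¹ ≡ 5 (mod 71), so λ ≡ 4.
  x = λ² - 5 - 62 = 16 - 67 ≡ 20; y = λ·(5 - 20) - 69 ≡ 13. → (20, 13)

(20, 13)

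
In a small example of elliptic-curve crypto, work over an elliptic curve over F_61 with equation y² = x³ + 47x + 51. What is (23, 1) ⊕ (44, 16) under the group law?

(23, 1) + (44, 16). λ = (16 - 1)/(44 - 23) ≡ 15/21 mod 61. 21⁻¹ ≡ 32 (mod 61) since 21·32 = 672 ≡ 1, so λ ≡ 53.
  x = λ² - 23 - 44 = 2809 - 67 ≡ 58; y = λ·(23 - 58) - 1 ≡ 35. → (58, 35)

(58, 35)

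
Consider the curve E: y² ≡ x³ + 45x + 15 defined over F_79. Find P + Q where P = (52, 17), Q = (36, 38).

(52, 17) + (36, 38). λ = (38 - 17)/(36 - 52) ≡ 21/63 mod 79. 63⁻¹ ≡ 74 (mod 79), so λ ≡ 53.
  x = λ² - 52 - 36 = 2809 - 88 ≡ 35; y = λ·(52 - 35) - 17 ≡ 15. → (35, 15)

(35, 15)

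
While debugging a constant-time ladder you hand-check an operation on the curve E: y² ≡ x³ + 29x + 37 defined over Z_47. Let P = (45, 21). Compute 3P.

Repeated addition: build up to 3P.
2P: tangent at (45, 21): λ = (3·45² + 29)/(2·21) ≡ 41/42. 42⁻¹ ≡ 28 (mod 47), so λ ≡ 41·28 ≡ 20.
  x = λ² - 45 - 45 = 400 - 90 ≡ 28; y = λ·(45 - 28) - 21 ≡ 37. → (28, 37)
3P: (28, 37) + (45, 21). λ = (21 - 37)/(45 - 28) ≡ 31/17 mod 47. 17⁻¹ ≡ 36 (mod 47), so λ ≡ 35.
  x = λ² - 28 - 45 = 1225 - 73 ≡ 24; y = λ·(28 - 24) - 37 ≡ 9. → (24, 9)

(24, 9)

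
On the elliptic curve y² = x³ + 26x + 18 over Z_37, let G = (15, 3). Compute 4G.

(24, 31)

Repeated addition: build up to 4G.
2G: tangent at (15, 3): λ = (3·15² + 26)/(2·3) ≡ 35/6. 6⁻¹ ≡ 31 (mod 37) since 6·31 = 186 ≡ 1, so λ ≡ 35·31 ≡ 12.
  x = λ² - 15 - 15 = 144 - 30 ≡ 3; y = λ·(15 - 3) - 3 ≡ 30. → (3, 30)
3G: (3, 30) + (15, 3). λ = (3 - 30)/(15 - 3) ≡ 10/12 mod 37. 12⁻¹ ≡ 34 (mod 37), so λ ≡ 7.
  x = λ² - 3 - 15 = 49 - 18 ≡ 31; y = λ·(3 - 31) - 30 ≡ 33. → (31, 33)
4G: (31, 33) + (15, 3). λ = (3 - 33)/(15 - 31) ≡ 7/21 mod 37. 21⁻¹ ≡ 30 (mod 37), so λ ≡ 25.
  x = λ² - 31 - 15 = 625 - 46 ≡ 24; y = λ·(31 - 24) - 33 ≡ 31. → (24, 31)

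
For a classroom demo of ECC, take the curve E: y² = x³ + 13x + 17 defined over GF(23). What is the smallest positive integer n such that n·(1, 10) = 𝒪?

6

2P: tangent at (1, 10): λ = (3·1² + 13)/(2·10) ≡ 16/20. 20⁻¹ ≡ 15 (mod 23), so λ ≡ 16·15 ≡ 10.
  x = λ² - 1 - 1 = 100 - 2 ≡ 6; y = λ·(1 - 6) - 10 ≡ 9. → (6, 9)
3P: (6, 9) + (1, 10). λ = (10 - 9)/(1 - 6) ≡ 1/18 mod 23. 18⁻¹ ≡ 9 (mod 23) since 18·9 = 162 ≡ 1, so λ ≡ 9.
  x = λ² - 6 - 1 = 81 - 7 ≡ 5; y = λ·(6 - 5) - 9 ≡ 0. → (5, 0)
4P: (5, 0) + (1, 10). λ = (10 - 0)/(1 - 5) ≡ 10/19 mod 23. 19⁻¹ ≡ 17 (mod 23) since 19·17 = 323 ≡ 1, so λ ≡ 9.
  x = λ² - 5 - 1 = 81 - 6 ≡ 6; y = λ·(5 - 6) - 0 ≡ 14. → (6, 14)
5P: (6, 14) + (1, 10). λ = (10 - 14)/(1 - 6) ≡ 19/18 mod 23. 18⁻¹ ≡ 9 (mod 23) since 18·9 = 162 ≡ 1, so λ ≡ 10.
  x = λ² - 6 - 1 = 100 - 7 ≡ 1; y = λ·(6 - 1) - 14 ≡ 13. → (1, 13)
6P: (1, 13) + (1, 10): same x and y₁ ≡ -y₂, so the sum is 𝒪.
6P = 𝒪, so the order is 6.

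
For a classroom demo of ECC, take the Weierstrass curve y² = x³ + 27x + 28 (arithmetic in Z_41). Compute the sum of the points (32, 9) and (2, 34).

(32, 9) + (2, 34). λ = (34 - 9)/(2 - 32) ≡ 25/11 mod 41. 11⁻¹ ≡ 15 (mod 41) since 11·15 = 165 ≡ 1, so λ ≡ 6.
  x = λ² - 32 - 2 = 36 - 34 ≡ 2; y = λ·(32 - 2) - 9 ≡ 7. → (2, 7)

(2, 7)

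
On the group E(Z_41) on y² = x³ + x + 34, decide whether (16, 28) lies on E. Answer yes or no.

yes

y² = 28² ≡ 5; x³ + 1x + 34 = 4146 ≡ 5 (mod 41). 5 = 5.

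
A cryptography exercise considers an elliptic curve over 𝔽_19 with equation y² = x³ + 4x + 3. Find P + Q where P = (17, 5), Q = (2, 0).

(17, 14)

(17, 5) + (2, 0). λ = (0 - 5)/(2 - 17) ≡ 14/4 mod 19. 4⁻¹ ≡ 5 (mod 19), so λ ≡ 13.
  x = λ² - 17 - 2 = 169 - 19 ≡ 17; y = λ·(17 - 17) - 5 ≡ 14. → (17, 14)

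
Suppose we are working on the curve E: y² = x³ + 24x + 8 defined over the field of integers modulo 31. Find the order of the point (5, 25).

2P: tangent at (5, 25): λ = (3·5² + 24)/(2·25) ≡ 6/19. 19⁻¹ ≡ 18 (mod 31) since 19·18 = 342 ≡ 1, so λ ≡ 6·18 ≡ 15.
  x = λ² - 5 - 5 = 225 - 10 ≡ 29; y = λ·(5 - 29) - 25 ≡ 18. → (29, 18)
3P: (29, 18) + (5, 25). λ = (25 - 18)/(5 - 29) ≡ 7/7 mod 31. 7⁻¹ ≡ 9 (mod 31), so λ ≡ 1.
  x = λ² - 29 - 5 = 1 - 34 ≡ 29; y = λ·(29 - 29) - 18 ≡ 13. → (29, 13)
4P: (29, 13) + (5, 25). λ = (25 - 13)/(5 - 29) ≡ 12/7 mod 31. 7⁻¹ ≡ 9 (mod 31), so λ ≡ 15.
  x = λ² - 29 - 5 = 225 - 34 ≡ 5; y = λ·(29 - 5) - 13 ≡ 6. → (5, 6)
5P: (5, 6) + (5, 25): same x and y₁ ≡ -y₂, so the sum is 𝒪.
5P = 𝒪, so the order is 5.

5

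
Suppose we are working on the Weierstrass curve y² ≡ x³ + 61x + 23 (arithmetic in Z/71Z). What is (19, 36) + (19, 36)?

(26, 50)

tangent at (19, 36): λ = (3·19² + 61)/(2·36) ≡ 8/1. 1⁻¹ ≡ 1 (mod 71), so λ ≡ 8·1 ≡ 8.
  x = λ² - 19 - 19 = 64 - 38 ≡ 26; y = λ·(19 - 26) - 36 ≡ 50. → (26, 50)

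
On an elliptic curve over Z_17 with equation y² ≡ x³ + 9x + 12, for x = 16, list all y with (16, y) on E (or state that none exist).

x³ + 9x + 12 = 4252 ≡ 2 (mod 17).
Square roots of 2 mod 17: 6 and 11 (since 6² = 36 ≡ 2).

6, 11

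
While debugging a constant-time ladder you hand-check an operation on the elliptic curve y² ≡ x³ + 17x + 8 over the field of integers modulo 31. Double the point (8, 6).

(12, 7)

tangent at (8, 6): λ = (3·8² + 17)/(2·6) ≡ 23/12. 12⁻¹ ≡ 13 (mod 31), so λ ≡ 23·13 ≡ 20.
  x = λ² - 8 - 8 = 400 - 16 ≡ 12; y = λ·(8 - 12) - 6 ≡ 7. → (12, 7)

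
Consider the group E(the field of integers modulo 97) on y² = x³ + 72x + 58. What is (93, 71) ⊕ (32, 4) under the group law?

(93, 71) + (32, 4). λ = (4 - 71)/(32 - 93) ≡ 30/36 mod 97. 36⁻¹ ≡ 62 (mod 97), so λ ≡ 17.
  x = λ² - 93 - 32 = 289 - 125 ≡ 67; y = λ·(93 - 67) - 71 ≡ 80. → (67, 80)

(67, 80)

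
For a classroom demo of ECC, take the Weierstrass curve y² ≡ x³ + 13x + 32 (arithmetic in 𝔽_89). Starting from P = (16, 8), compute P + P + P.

(69, 7)

Repeated addition: build up to 3P.
2P: tangent at (16, 8): λ = (3·16² + 13)/(2·8) ≡ 69/16. 16⁻¹ ≡ 39 (mod 89), so λ ≡ 69·39 ≡ 21.
  x = λ² - 16 - 16 = 441 - 32 ≡ 53; y = λ·(16 - 53) - 8 ≡ 16. → (53, 16)
3P: (53, 16) + (16, 8). λ = (8 - 16)/(16 - 53) ≡ 81/52 mod 89. 52⁻¹ ≡ 12 (mod 89), so λ ≡ 82.
  x = λ² - 53 - 16 = 6724 - 69 ≡ 69; y = λ·(53 - 69) - 16 ≡ 7. → (69, 7)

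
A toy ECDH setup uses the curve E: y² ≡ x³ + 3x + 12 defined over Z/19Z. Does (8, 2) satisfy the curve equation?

no

y² = 2² ≡ 4; x³ + 3x + 12 = 548 ≡ 16 (mod 19). 4 ≠ 16.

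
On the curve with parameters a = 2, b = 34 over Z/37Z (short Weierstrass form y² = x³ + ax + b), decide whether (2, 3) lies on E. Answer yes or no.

y² = 3² ≡ 9; x³ + 2x + 34 = 46 ≡ 9 (mod 37). 9 = 9.

yes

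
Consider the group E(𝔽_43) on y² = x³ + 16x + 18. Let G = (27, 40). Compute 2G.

(30, 8)

tangent at (27, 40): λ = (3·27² + 16)/(2·40) ≡ 10/37. 37⁻¹ ≡ 7 (mod 43) since 37·7 = 259 ≡ 1, so λ ≡ 10·7 ≡ 27.
  x = λ² - 27 - 27 = 729 - 54 ≡ 30; y = λ·(27 - 30) - 40 ≡ 8. → (30, 8)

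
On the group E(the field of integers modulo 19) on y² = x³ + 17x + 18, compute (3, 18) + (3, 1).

The two points share x = 3 and their y-coordinates satisfy 18 + 1 ≡ 0 (mod 19), so they are inverses. Their sum is O.

O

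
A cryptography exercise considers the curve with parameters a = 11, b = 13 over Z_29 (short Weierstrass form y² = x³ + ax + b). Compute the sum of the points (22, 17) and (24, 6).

(22, 17) + (24, 6). λ = (6 - 17)/(24 - 22) ≡ 18/2 mod 29. 2⁻¹ ≡ 15 (mod 29), so λ ≡ 9.
  x = λ² - 22 - 24 = 81 - 46 ≡ 6; y = λ·(22 - 6) - 17 ≡ 11. → (6, 11)

(6, 11)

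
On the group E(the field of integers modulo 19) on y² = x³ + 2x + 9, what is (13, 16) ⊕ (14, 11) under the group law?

(13, 16) + (14, 11). λ = (11 - 16)/(14 - 13) ≡ 14/1 mod 19. 1⁻¹ ≡ 1 (mod 19), so λ ≡ 14.
  x = λ² - 13 - 14 = 196 - 27 ≡ 17; y = λ·(13 - 17) - 16 ≡ 4. → (17, 4)

(17, 4)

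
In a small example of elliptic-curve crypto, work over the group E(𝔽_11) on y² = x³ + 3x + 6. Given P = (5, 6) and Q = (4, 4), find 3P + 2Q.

First 3P:
Repeated addition: build up to 3P.
2P: tangent at (5, 6): λ = (3·5² + 3)/(2·6) ≡ 1/1. 1⁻¹ ≡ 1 (mod 11), so λ ≡ 1·1 ≡ 1.
  x = λ² - 5 - 5 = 1 - 10 ≡ 2; y = λ·(5 - 2) - 6 ≡ 8. → (2, 8)
3P: (2, 8) + (5, 6). λ = (6 - 8)/(5 - 2) ≡ 9/3 mod 11. 3⁻¹ ≡ 4 (mod 11), so λ ≡ 3.
  x = λ² - 2 - 5 = 9 - 7 ≡ 2; y = λ·(2 - 2) - 8 ≡ 3. → (2, 3)
3P = (2, 3).
Next 2Q:
Repeated addition: build up to 2Q.
2Q: tangent at (4, 4): λ = (3·4² + 3)/(2·4) ≡ 7/8. 8⁻¹ ≡ 7 (mod 11) since 8·7 = 56 ≡ 1, so λ ≡ 7·7 ≡ 5.
  x = λ² - 4 - 4 = 25 - 8 ≡ 6; y = λ·(4 - 6) - 4 ≡ 8. → (6, 8)
2Q = (6, 8).
Finally 3P + 2Q:
(2, 3) + (6, 8). λ = (8 - 3)/(6 - 2) ≡ 5/4 mod 11. 4⁻¹ ≡ 3 (mod 11), so λ ≡ 4.
  x = λ² - 2 - 6 = 16 - 8 ≡ 8; y = λ·(2 - 8) - 3 ≡ 6. → (8, 6)

(8, 6)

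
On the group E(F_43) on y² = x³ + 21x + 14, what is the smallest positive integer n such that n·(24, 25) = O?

10

2P: tangent at (24, 25): λ = (3·24² + 21)/(2·25) ≡ 29/7. 7⁻¹ ≡ 37 (mod 43) since 7·37 = 259 ≡ 1, so λ ≡ 29·37 ≡ 41.
  x = λ² - 24 - 24 = 1681 - 48 ≡ 42; y = λ·(24 - 42) - 25 ≡ 11. → (42, 11)
3P: (42, 11) + (24, 25). λ = (25 - 11)/(24 - 42) ≡ 14/25 mod 43. 25⁻¹ ≡ 31 (mod 43) since 25·31 = 775 ≡ 1, so λ ≡ 4.
  x = λ² - 42 - 24 = 16 - 66 ≡ 36; y = λ·(42 - 36) - 11 ≡ 13. → (36, 13)
4P: (36, 13) + (24, 25). λ = (25 - 13)/(24 - 36) ≡ 12/31 mod 43. 31⁻¹ ≡ 25 (mod 43) since 31·25 = 775 ≡ 1, so λ ≡ 42.
  x = λ² - 36 - 24 = 1764 - 60 ≡ 27; y = λ·(36 - 27) - 13 ≡ 21. → (27, 21)
5P: (27, 21) + (24, 25). λ = (25 - 21)/(24 - 27) ≡ 4/40 mod 43. 40⁻¹ ≡ 14 (mod 43) since 40·14 = 560 ≡ 1, so λ ≡ 13.
  x = λ² - 27 - 24 = 169 - 51 ≡ 32; y = λ·(27 - 32) - 21 ≡ 0. → (32, 0)
6P: (32, 0) + (24, 25). λ = (25 - 0)/(24 - 32) ≡ 25/35 mod 43. 35⁻¹ ≡ 16 (mod 43), so λ ≡ 13.
  x = λ² - 32 - 24 = 169 - 56 ≡ 27; y = λ·(32 - 27) - 0 ≡ 22. → (27, 22)
7P: (27, 22) + (24, 25). λ = (25 - 22)/(24 - 27) ≡ 3/40 mod 43. 40⁻¹ ≡ 14 (mod 43) since 40·14 = 560 ≡ 1, so λ ≡ 42.
  x = λ² - 27 - 24 = 1764 - 51 ≡ 36; y = λ·(27 - 36) - 22 ≡ 30. → (36, 30)
8P: (36, 30) + (24, 25). λ = (25 - 30)/(24 - 36) ≡ 38/31 mod 43. 31⁻¹ ≡ 25 (mod 43), so λ ≡ 4.
  x = λ² - 36 - 24 = 16 - 60 ≡ 42; y = λ·(36 - 42) - 30 ≡ 32. → (42, 32)
9P: (42, 32) + (24, 25). λ = (25 - 32)/(24 - 42) ≡ 36/25 mod 43. 25⁻¹ ≡ 31 (mod 43), so λ ≡ 41.
  x = λ² - 42 - 24 = 1681 - 66 ≡ 24; y = λ·(42 - 24) - 32 ≡ 18. → (24, 18)
10P: (24, 18) + (24, 25): same x and y₁ ≡ -y₂, so the sum is O.
10P = O, so the order is 10.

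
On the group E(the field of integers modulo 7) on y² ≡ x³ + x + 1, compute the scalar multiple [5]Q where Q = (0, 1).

O

Repeated addition: build up to 5Q.
2Q: tangent at (0, 1): λ = (3·0² + 1)/(2·1) ≡ 1/2. 2⁻¹ ≡ 4 (mod 7), so λ ≡ 1·4 ≡ 4.
  x = λ² - 0 - 0 = 16 - 0 ≡ 2; y = λ·(0 - 2) - 1 ≡ 5. → (2, 5)
3Q: (2, 5) + (0, 1). λ = (1 - 5)/(0 - 2) ≡ 3/5 mod 7. 5⁻¹ ≡ 3 (mod 7) since 5·3 = 15 ≡ 1, so λ ≡ 2.
  x = λ² - 2 - 0 = 4 - 2 ≡ 2; y = λ·(2 - 2) - 5 ≡ 2. → (2, 2)
4Q: (2, 2) + (0, 1). λ = (1 - 2)/(0 - 2) ≡ 6/5 mod 7. 5⁻¹ ≡ 3 (mod 7), so λ ≡ 4.
  x = λ² - 2 - 0 = 16 - 2 ≡ 0; y = λ·(2 - 0) - 2 ≡ 6. → (0, 6)
5Q: (0, 6) + (0, 1): same x and y₁ ≡ -y₂, so the sum is ∞.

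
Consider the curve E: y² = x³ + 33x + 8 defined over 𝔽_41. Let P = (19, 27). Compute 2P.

(11, 29)

tangent at (19, 27): λ = (3·19² + 33)/(2·27) ≡ 9/13. 13⁻¹ ≡ 19 (mod 41) since 13·19 = 247 ≡ 1, so λ ≡ 9·19 ≡ 7.
  x = λ² - 19 - 19 = 49 - 38 ≡ 11; y = λ·(19 - 11) - 27 ≡ 29. → (11, 29)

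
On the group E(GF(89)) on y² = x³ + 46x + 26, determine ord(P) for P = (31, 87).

3

2P: tangent at (31, 87): λ = (3·31² + 46)/(2·87) ≡ 81/85. 85⁻¹ ≡ 22 (mod 89), so λ ≡ 81·22 ≡ 2.
  x = λ² - 31 - 31 = 4 - 62 ≡ 31; y = λ·(31 - 31) - 87 ≡ 2. → (31, 2)
3P: (31, 2) + (31, 87): same x and y₁ ≡ -y₂, so the sum is the point at infinity.
3P = the point at infinity, so the order is 3.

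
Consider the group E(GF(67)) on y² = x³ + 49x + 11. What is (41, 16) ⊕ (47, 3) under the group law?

(60, 14)

(41, 16) + (47, 3). λ = (3 - 16)/(47 - 41) ≡ 54/6 mod 67. 6⁻¹ ≡ 56 (mod 67), so λ ≡ 9.
  x = λ² - 41 - 47 = 81 - 88 ≡ 60; y = λ·(41 - 60) - 16 ≡ 14. → (60, 14)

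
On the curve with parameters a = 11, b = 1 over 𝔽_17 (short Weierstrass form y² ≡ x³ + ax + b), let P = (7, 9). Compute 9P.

Repeated addition: build up to 9P.
2P: tangent at (7, 9): λ = (3·7² + 11)/(2·9) ≡ 5/1. 1⁻¹ ≡ 1 (mod 17), so λ ≡ 5·1 ≡ 5.
  x = λ² - 7 - 7 = 25 - 14 ≡ 11; y = λ·(7 - 11) - 9 ≡ 5. → (11, 5)
3P: (11, 5) + (7, 9). λ = (9 - 5)/(7 - 11) ≡ 4/13 mod 17. 13⁻¹ ≡ 4 (mod 17), so λ ≡ 16.
  x = λ² - 11 - 7 = 256 - 18 ≡ 0; y = λ·(11 - 0) - 5 ≡ 1. → (0, 1)
4P: (0, 1) + (7, 9). λ = (9 - 1)/(7 - 0) ≡ 8/7 mod 17. 7⁻¹ ≡ 5 (mod 17) since 7·5 = 35 ≡ 1, so λ ≡ 6.
  x = λ² - 0 - 7 = 36 - 7 ≡ 12; y = λ·(0 - 12) - 1 ≡ 12. → (12, 12)
5P: (12, 12) + (7, 9). λ = (9 - 12)/(7 - 12) ≡ 14/12 mod 17. 12⁻¹ ≡ 10 (mod 17) since 12·10 = 120 ≡ 1, so λ ≡ 4.
  x = λ² - 12 - 7 = 16 - 19 ≡ 14; y = λ·(12 - 14) - 12 ≡ 14. → (14, 14)
6P: (14, 14) + (7, 9). λ = (9 - 14)/(7 - 14) ≡ 12/10 mod 17. 10⁻¹ ≡ 12 (mod 17), so λ ≡ 8.
  x = λ² - 14 - 7 = 64 - 21 ≡ 9; y = λ·(14 - 9) - 14 ≡ 9. → (9, 9)
7P: (9, 9) + (7, 9). λ = (9 - 9)/(7 - 9) ≡ 0/15 mod 17. 15⁻¹ ≡ 8 (mod 17) since 15·8 = 120 ≡ 1, so λ ≡ 0.
  x = λ² - 9 - 7 = 0 - 16 ≡ 1; y = λ·(9 - 1) - 9 ≡ 8. → (1, 8)
8P: (1, 8) + (7, 9). λ = (9 - 8)/(7 - 1) ≡ 1/6 mod 17. 6⁻¹ ≡ 3 (mod 17), so λ ≡ 3.
  x = λ² - 1 - 7 = 9 - 8 ≡ 1; y = λ·(1 - 1) - 8 ≡ 9. → (1, 9)
9P: (1, 9) + (7, 9). λ = (9 - 9)/(7 - 1) ≡ 0/6 mod 17. 6⁻¹ ≡ 3 (mod 17), so λ ≡ 0.
  x = λ² - 1 - 7 = 0 - 8 ≡ 9; y = λ·(1 - 9) - 9 ≡ 8. → (9, 8)

(9, 8)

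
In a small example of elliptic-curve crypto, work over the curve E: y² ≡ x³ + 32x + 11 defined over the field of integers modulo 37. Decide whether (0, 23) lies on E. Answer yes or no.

yes

y² = 23² ≡ 11; x³ + 32x + 11 = 11 ≡ 11 (mod 37). 11 = 11.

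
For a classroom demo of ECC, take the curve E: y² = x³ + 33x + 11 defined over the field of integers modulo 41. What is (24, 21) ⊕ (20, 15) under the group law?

(24, 21) + (20, 15). λ = (15 - 21)/(20 - 24) ≡ 35/37 mod 41. 37⁻¹ ≡ 10 (mod 41), so λ ≡ 22.
  x = λ² - 24 - 20 = 484 - 44 ≡ 30; y = λ·(24 - 30) - 21 ≡ 11. → (30, 11)

(30, 11)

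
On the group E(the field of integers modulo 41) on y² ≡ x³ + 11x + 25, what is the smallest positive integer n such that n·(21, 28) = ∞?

11

2P: tangent at (21, 28): λ = (3·21² + 11)/(2·28) ≡ 22/15. 15⁻¹ ≡ 11 (mod 41) since 15·11 = 165 ≡ 1, so λ ≡ 22·11 ≡ 37.
  x = λ² - 21 - 21 = 1369 - 42 ≡ 15; y = λ·(21 - 15) - 28 ≡ 30. → (15, 30)
3P: (15, 30) + (21, 28). λ = (28 - 30)/(21 - 15) ≡ 39/6 mod 41. 6⁻¹ ≡ 7 (mod 41), so λ ≡ 27.
  x = λ² - 15 - 21 = 729 - 36 ≡ 37; y = λ·(15 - 37) - 30 ≡ 32. → (37, 32)
4P: (37, 32) + (21, 28). λ = (28 - 32)/(21 - 37) ≡ 37/25 mod 41. 25⁻¹ ≡ 23 (mod 41), so λ ≡ 31.
  x = λ² - 37 - 21 = 961 - 58 ≡ 1; y = λ·(37 - 1) - 32 ≡ 18. → (1, 18)
5P: (1, 18) + (21, 28). λ = (28 - 18)/(21 - 1) ≡ 10/20 mod 41. 20⁻¹ ≡ 39 (mod 41), so λ ≡ 21.
  x = λ² - 1 - 21 = 441 - 22 ≡ 9; y = λ·(1 - 9) - 18 ≡ 19. → (9, 19)
6P: (9, 19) + (21, 28). λ = (28 - 19)/(21 - 9) ≡ 9/12 mod 41. 12⁻¹ ≡ 24 (mod 41), so λ ≡ 11.
  x = λ² - 9 - 21 = 121 - 30 ≡ 9; y = λ·(9 - 9) - 19 ≡ 22. → (9, 22)
7P: (9, 22) + (21, 28). λ = (28 - 22)/(21 - 9) ≡ 6/12 mod 41. 12⁻¹ ≡ 24 (mod 41), so λ ≡ 21.
  x = λ² - 9 - 21 = 441 - 30 ≡ 1; y = λ·(9 - 1) - 22 ≡ 23. → (1, 23)
8P: (1, 23) + (21, 28). λ = (28 - 23)/(21 - 1) ≡ 5/20 mod 41. 20⁻¹ ≡ 39 (mod 41) since 20·39 = 780 ≡ 1, so λ ≡ 31.
  x = λ² - 1 - 21 = 961 - 22 ≡ 37; y = λ·(1 - 37) - 23 ≡ 9. → (37, 9)
9P: (37, 9) + (21, 28). λ = (28 - 9)/(21 - 37) ≡ 19/25 mod 41. 25⁻¹ ≡ 23 (mod 41), so λ ≡ 27.
  x = λ² - 37 - 21 = 729 - 58 ≡ 15; y = λ·(37 - 15) - 9 ≡ 11. → (15, 11)
10P: (15, 11) + (21, 28). λ = (28 - 11)/(21 - 15) ≡ 17/6 mod 41. 6⁻¹ ≡ 7 (mod 41), so λ ≡ 37.
  x = λ² - 15 - 21 = 1369 - 36 ≡ 21; y = λ·(15 - 21) - 11 ≡ 13. → (21, 13)
11P: (21, 13) + (21, 28): same x and y₁ ≡ -y₂, so the sum is ∞.
11P = ∞, so the order is 11.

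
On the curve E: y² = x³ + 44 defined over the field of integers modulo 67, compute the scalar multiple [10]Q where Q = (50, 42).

(51, 13)

Double-and-add on 10 = (1010)₂. Start with Q = (50, 42) for the leading 1-bit.
double: tangent at (50, 42): λ = (3·50² + 0)/(2·42) ≡ 63/17. 17⁻¹ ≡ 4 (mod 67), so λ ≡ 63·4 ≡ 51.
  x = λ² - 50 - 50 = 2601 - 100 ≡ 22; y = λ·(50 - 22) - 42 ≡ 46. → (22, 46)
double: tangent at (22, 46): λ = (3·22² + 0)/(2·46) ≡ 45/25. 25⁻¹ ≡ 59 (mod 67) since 25·59 = 1475 ≡ 1, so λ ≡ 45·59 ≡ 42.
  x = λ² - 22 - 22 = 1764 - 44 ≡ 45; y = λ·(22 - 45) - 46 ≡ 60. → (45, 60)
add Q: (45, 60) + (50, 42). λ = (42 - 60)/(50 - 45) ≡ 49/5 mod 67. 5⁻¹ ≡ 27 (mod 67), so λ ≡ 50.
  x = λ² - 45 - 50 = 2500 - 95 ≡ 60; y = λ·(45 - 60) - 60 ≡ 61. → (60, 61)
double: tangent at (60, 61): λ = (3·60² + 0)/(2·61) ≡ 13/55. 55⁻¹ ≡ 39 (mod 67) since 55·39 = 2145 ≡ 1, so λ ≡ 13·39 ≡ 38.
  x = λ² - 60 - 60 = 1444 - 120 ≡ 51; y = λ·(60 - 51) - 61 ≡ 13. → (51, 13)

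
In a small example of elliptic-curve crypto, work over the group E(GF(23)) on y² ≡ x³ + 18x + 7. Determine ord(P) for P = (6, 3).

11

2P: tangent at (6, 3): λ = (3·6² + 18)/(2·3) ≡ 11/6. 6⁻¹ ≡ 4 (mod 23) since 6·4 = 24 ≡ 1, so λ ≡ 11·4 ≡ 21.
  x = λ² - 6 - 6 = 441 - 12 ≡ 15; y = λ·(6 - 15) - 3 ≡ 15. → (15, 15)
3P: (15, 15) + (6, 3). λ = (3 - 15)/(6 - 15) ≡ 11/14 mod 23. 14⁻¹ ≡ 5 (mod 23), so λ ≡ 9.
  x = λ² - 15 - 6 = 81 - 21 ≡ 14; y = λ·(15 - 14) - 15 ≡ 17. → (14, 17)
4P: (14, 17) + (6, 3). λ = (3 - 17)/(6 - 14) ≡ 9/15 mod 23. 15⁻¹ ≡ 20 (mod 23), so λ ≡ 19.
  x = λ² - 14 - 6 = 361 - 20 ≡ 19; y = λ·(14 - 19) - 17 ≡ 3. → (19, 3)
5P: (19, 3) + (6, 3). λ = (3 - 3)/(6 - 19) ≡ 0/10 mod 23. 10⁻¹ ≡ 7 (mod 23), so λ ≡ 0.
  x = λ² - 19 - 6 = 0 - 25 ≡ 21; y = λ·(19 - 21) - 3 ≡ 20. → (21, 20)
6P: (21, 20) + (6, 3). λ = (3 - 20)/(6 - 21) ≡ 6/8 mod 23. 8⁻¹ ≡ 3 (mod 23) since 8·3 = 24 ≡ 1, so λ ≡ 18.
  x = λ² - 21 - 6 = 324 - 27 ≡ 21; y = λ·(21 - 21) - 20 ≡ 3. → (21, 3)
7P: (21, 3) + (6, 3). λ = (3 - 3)/(6 - 21) ≡ 0/8 mod 23. 8⁻¹ ≡ 3 (mod 23), so λ ≡ 0.
  x = λ² - 21 - 6 = 0 - 27 ≡ 19; y = λ·(21 - 19) - 3 ≡ 20. → (19, 20)
8P: (19, 20) + (6, 3). λ = (3 - 20)/(6 - 19) ≡ 6/10 mod 23. 10⁻¹ ≡ 7 (mod 23), so λ ≡ 19.
  x = λ² - 19 - 6 = 361 - 25 ≡ 14; y = λ·(19 - 14) - 20 ≡ 6. → (14, 6)
9P: (14, 6) + (6, 3). λ = (3 - 6)/(6 - 14) ≡ 20/15 mod 23. 15⁻¹ ≡ 20 (mod 23) since 15·20 = 300 ≡ 1, so λ ≡ 9.
  x = λ² - 14 - 6 = 81 - 20 ≡ 15; y = λ·(14 - 15) - 6 ≡ 8. → (15, 8)
10P: (15, 8) + (6, 3). λ = (3 - 8)/(6 - 15) ≡ 18/14 mod 23. 14⁻¹ ≡ 5 (mod 23), so λ ≡ 21.
  x = λ² - 15 - 6 = 441 - 21 ≡ 6; y = λ·(15 - 6) - 8 ≡ 20. → (6, 20)
11P: (6, 20) + (6, 3): same x and y₁ ≡ -y₂, so the sum is 𝒪.
11P = 𝒪, so the order is 11.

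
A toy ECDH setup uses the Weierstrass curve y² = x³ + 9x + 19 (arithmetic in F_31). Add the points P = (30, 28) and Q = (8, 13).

(30, 28) + (8, 13). λ = (13 - 28)/(8 - 30) ≡ 16/9 mod 31. 9⁻¹ ≡ 7 (mod 31) since 9·7 = 63 ≡ 1, so λ ≡ 19.
  x = λ² - 30 - 8 = 361 - 38 ≡ 13; y = λ·(30 - 13) - 28 ≡ 16. → (13, 16)

(13, 16)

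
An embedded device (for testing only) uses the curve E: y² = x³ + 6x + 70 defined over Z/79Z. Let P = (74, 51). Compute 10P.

(35, 10)

Repeated addition: build up to 10P.
2P: tangent at (74, 51): λ = (3·74² + 6)/(2·51) ≡ 2/23. 23⁻¹ ≡ 55 (mod 79), so λ ≡ 2·55 ≡ 31.
  x = λ² - 74 - 74 = 961 - 148 ≡ 23; y = λ·(74 - 23) - 51 ≡ 29. → (23, 29)
3P: (23, 29) + (74, 51). λ = (51 - 29)/(74 - 23) ≡ 22/51 mod 79. 51⁻¹ ≡ 31 (mod 79), so λ ≡ 50.
  x = λ² - 23 - 74 = 2500 - 97 ≡ 33; y = λ·(23 - 33) - 29 ≡ 24. → (33, 24)
4P: (33, 24) + (74, 51). λ = (51 - 24)/(74 - 33) ≡ 27/41 mod 79. 41⁻¹ ≡ 27 (mod 79) since 41·27 = 1107 ≡ 1, so λ ≡ 18.
  x = λ² - 33 - 74 = 324 - 107 ≡ 59; y = λ·(33 - 59) - 24 ≡ 61. → (59, 61)
5P: (59, 61) + (74, 51). λ = (51 - 61)/(74 - 59) ≡ 69/15 mod 79. 15⁻¹ ≡ 58 (mod 79), so λ ≡ 52.
  x = λ² - 59 - 74 = 2704 - 133 ≡ 43; y = λ·(59 - 43) - 61 ≡ 60. → (43, 60)
6P: (43, 60) + (74, 51). λ = (51 - 60)/(74 - 43) ≡ 70/31 mod 79. 31⁻¹ ≡ 51 (mod 79), so λ ≡ 15.
  x = λ² - 43 - 74 = 225 - 117 ≡ 29; y = λ·(43 - 29) - 60 ≡ 71. → (29, 71)
7P: (29, 71) + (74, 51). λ = (51 - 71)/(74 - 29) ≡ 59/45 mod 79. 45⁻¹ ≡ 72 (mod 79), so λ ≡ 61.
  x = λ² - 29 - 74 = 3721 - 103 ≡ 63; y = λ·(29 - 63) - 71 ≡ 67. → (63, 67)
8P: (63, 67) + (74, 51). λ = (51 - 67)/(74 - 63) ≡ 63/11 mod 79. 11⁻¹ ≡ 36 (mod 79), so λ ≡ 56.
  x = λ² - 63 - 74 = 3136 - 137 ≡ 76; y = λ·(63 - 76) - 67 ≡ 74. → (76, 74)
9P: (76, 74) + (74, 51). λ = (51 - 74)/(74 - 76) ≡ 56/77 mod 79. 77⁻¹ ≡ 39 (mod 79), so λ ≡ 51.
  x = λ² - 76 - 74 = 2601 - 150 ≡ 2; y = λ·(76 - 2) - 74 ≡ 66. → (2, 66)
10P: (2, 66) + (74, 51). λ = (51 - 66)/(74 - 2) ≡ 64/72 mod 79. 72⁻¹ ≡ 45 (mod 79), so λ ≡ 36.
  x = λ² - 2 - 74 = 1296 - 76 ≡ 35; y = λ·(2 - 35) - 66 ≡ 10. → (35, 10)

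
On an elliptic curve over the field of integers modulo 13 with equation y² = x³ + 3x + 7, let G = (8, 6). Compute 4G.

Repeated addition: build up to 4G.
2G: tangent at (8, 6): λ = (3·8² + 3)/(2·6) ≡ 0/12. 12⁻¹ ≡ 12 (mod 13), so λ ≡ 0·12 ≡ 0.
  x = λ² - 8 - 8 = 0 - 16 ≡ 10; y = λ·(8 - 10) - 6 ≡ 7. → (10, 7)
3G: (10, 7) + (8, 6). λ = (6 - 7)/(8 - 10) ≡ 12/11 mod 13. 11⁻¹ ≡ 6 (mod 13), so λ ≡ 7.
  x = λ² - 10 - 8 = 49 - 18 ≡ 5; y = λ·(10 - 5) - 7 ≡ 2. → (5, 2)
4G: (5, 2) + (8, 6). λ = (6 - 2)/(8 - 5) ≡ 4/3 mod 13. 3⁻¹ ≡ 9 (mod 13), so λ ≡ 10.
  x = λ² - 5 - 8 = 100 - 13 ≡ 9; y = λ·(5 - 9) - 2 ≡ 10. → (9, 10)

(9, 10)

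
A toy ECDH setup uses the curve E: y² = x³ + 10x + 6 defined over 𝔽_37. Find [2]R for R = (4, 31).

(2, 21)

tangent at (4, 31): λ = (3·4² + 10)/(2·31) ≡ 21/25. 25⁻¹ ≡ 3 (mod 37) since 25·3 = 75 ≡ 1, so λ ≡ 21·3 ≡ 26.
  x = λ² - 4 - 4 = 676 - 8 ≡ 2; y = λ·(4 - 2) - 31 ≡ 21. → (2, 21)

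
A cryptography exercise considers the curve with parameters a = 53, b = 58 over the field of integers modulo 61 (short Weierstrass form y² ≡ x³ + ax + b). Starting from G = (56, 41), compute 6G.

(0, 34)

Repeated addition: build up to 6G.
2G: tangent at (56, 41): λ = (3·56² + 53)/(2·41) ≡ 6/21. 21⁻¹ ≡ 32 (mod 61) since 21·32 = 672 ≡ 1, so λ ≡ 6·32 ≡ 9.
  x = λ² - 56 - 56 = 81 - 112 ≡ 30; y = λ·(56 - 30) - 41 ≡ 10. → (30, 10)
3G: (30, 10) + (56, 41). λ = (41 - 10)/(56 - 30) ≡ 31/26 mod 61. 26⁻¹ ≡ 54 (mod 61), so λ ≡ 27.
  x = λ² - 30 - 56 = 729 - 86 ≡ 33; y = λ·(30 - 33) - 10 ≡ 31. → (33, 31)
4G: (33, 31) + (56, 41). λ = (41 - 31)/(56 - 33) ≡ 10/23 mod 61. 23⁻¹ ≡ 8 (mod 61), so λ ≡ 19.
  x = λ² - 33 - 56 = 361 - 89 ≡ 28; y = λ·(33 - 28) - 31 ≡ 3. → (28, 3)
5G: (28, 3) + (56, 41). λ = (41 - 3)/(56 - 28) ≡ 38/28 mod 61. 28⁻¹ ≡ 24 (mod 61), so λ ≡ 58.
  x = λ² - 28 - 56 = 3364 - 84 ≡ 47; y = λ·(28 - 47) - 3 ≡ 54. → (47, 54)
6G: (47, 54) + (56, 41). λ = (41 - 54)/(56 - 47) ≡ 48/9 mod 61. 9⁻¹ ≡ 34 (mod 61), so λ ≡ 46.
  x = λ² - 47 - 56 = 2116 - 103 ≡ 0; y = λ·(47 - 0) - 54 ≡ 34. → (0, 34)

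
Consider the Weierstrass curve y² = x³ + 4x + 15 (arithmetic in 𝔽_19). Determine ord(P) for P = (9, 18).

2P: tangent at (9, 18): λ = (3·9² + 4)/(2·18) ≡ 0/17. 17⁻¹ ≡ 9 (mod 19), so λ ≡ 0·9 ≡ 0.
  x = λ² - 9 - 9 = 0 - 18 ≡ 1; y = λ·(9 - 1) - 18 ≡ 1. → (1, 1)
3P: (1, 1) + (9, 18). λ = (18 - 1)/(9 - 1) ≡ 17/8 mod 19. 8⁻¹ ≡ 12 (mod 19) since 8·12 = 96 ≡ 1, so λ ≡ 14.
  x = λ² - 1 - 9 = 196 - 10 ≡ 15; y = λ·(1 - 15) - 1 ≡ 12. → (15, 12)
4P: (15, 12) + (9, 18). λ = (18 - 12)/(9 - 15) ≡ 6/13 mod 19. 13⁻¹ ≡ 3 (mod 19) since 13·3 = 39 ≡ 1, so λ ≡ 18.
  x = λ² - 15 - 9 = 324 - 24 ≡ 15; y = λ·(15 - 15) - 12 ≡ 7. → (15, 7)
5P: (15, 7) + (9, 18). λ = (18 - 7)/(9 - 15) ≡ 11/13 mod 19. 13⁻¹ ≡ 3 (mod 19) since 13·3 = 39 ≡ 1, so λ ≡ 14.
  x = λ² - 15 - 9 = 196 - 24 ≡ 1; y = λ·(15 - 1) - 7 ≡ 18. → (1, 18)
6P: (1, 18) + (9, 18). λ = (18 - 18)/(9 - 1) ≡ 0/8 mod 19. 8⁻¹ ≡ 12 (mod 19), so λ ≡ 0.
  x = λ² - 1 - 9 = 0 - 10 ≡ 9; y = λ·(1 - 9) - 18 ≡ 1. → (9, 1)
7P: (9, 1) + (9, 18): same x and y₁ ≡ -y₂, so the sum is O.
7P = O, so the order is 7.

7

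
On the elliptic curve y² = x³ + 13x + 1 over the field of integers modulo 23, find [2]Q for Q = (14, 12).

tangent at (14, 12): λ = (3·14² + 13)/(2·12) ≡ 3/1. 1⁻¹ ≡ 1 (mod 23), so λ ≡ 3·1 ≡ 3.
  x = λ² - 14 - 14 = 9 - 28 ≡ 4; y = λ·(14 - 4) - 12 ≡ 18. → (4, 18)

(4, 18)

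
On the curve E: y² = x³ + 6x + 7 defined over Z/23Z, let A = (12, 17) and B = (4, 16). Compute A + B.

(12, 17) + (4, 16). λ = (16 - 17)/(4 - 12) ≡ 22/15 mod 23. 15⁻¹ ≡ 20 (mod 23), so λ ≡ 3.
  x = λ² - 12 - 4 = 9 - 16 ≡ 16; y = λ·(12 - 16) - 17 ≡ 17. → (16, 17)

(16, 17)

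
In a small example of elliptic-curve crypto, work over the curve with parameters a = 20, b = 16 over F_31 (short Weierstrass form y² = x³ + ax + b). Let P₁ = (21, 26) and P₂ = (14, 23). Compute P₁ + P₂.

(21, 26) + (14, 23). λ = (23 - 26)/(14 - 21) ≡ 28/24 mod 31. 24⁻¹ ≡ 22 (mod 31), so λ ≡ 27.
  x = λ² - 21 - 14 = 729 - 35 ≡ 12; y = λ·(21 - 12) - 26 ≡ 0. → (12, 0)

(12, 0)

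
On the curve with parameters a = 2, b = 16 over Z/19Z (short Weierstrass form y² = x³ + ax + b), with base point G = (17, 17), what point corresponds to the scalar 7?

(6, 15)

Repeated addition: build up to 7G.
2G: tangent at (17, 17): λ = (3·17² + 2)/(2·17) ≡ 14/15. 15⁻¹ ≡ 14 (mod 19) since 15·14 = 210 ≡ 1, so λ ≡ 14·14 ≡ 6.
  x = λ² - 17 - 17 = 36 - 34 ≡ 2; y = λ·(17 - 2) - 17 ≡ 16. → (2, 16)
3G: (2, 16) + (17, 17). λ = (17 - 16)/(17 - 2) ≡ 1/15 mod 19. 15⁻¹ ≡ 14 (mod 19), so λ ≡ 14.
  x = λ² - 2 - 17 = 196 - 19 ≡ 6; y = λ·(2 - 6) - 16 ≡ 4. → (6, 4)
4G: (6, 4) + (17, 17). λ = (17 - 4)/(17 - 6) ≡ 13/11 mod 19. 11⁻¹ ≡ 7 (mod 19), so λ ≡ 15.
  x = λ² - 6 - 17 = 225 - 23 ≡ 12; y = λ·(6 - 12) - 4 ≡ 1. → (12, 1)
5G: (12, 1) + (17, 17). λ = (17 - 1)/(17 - 12) ≡ 16/5 mod 19. 5⁻¹ ≡ 4 (mod 19), so λ ≡ 7.
  x = λ² - 12 - 17 = 49 - 29 ≡ 1; y = λ·(12 - 1) - 1 ≡ 0. → (1, 0)
6G: (1, 0) + (17, 17). λ = (17 - 0)/(17 - 1) ≡ 17/16 mod 19. 16⁻¹ ≡ 6 (mod 19) since 16·6 = 96 ≡ 1, so λ ≡ 7.
  x = λ² - 1 - 17 = 49 - 18 ≡ 12; y = λ·(1 - 12) - 0 ≡ 18. → (12, 18)
7G: (12, 18) + (17, 17). λ = (17 - 18)/(17 - 12) ≡ 18/5 mod 19. 5⁻¹ ≡ 4 (mod 19) since 5·4 = 20 ≡ 1, so λ ≡ 15.
  x = λ² - 12 - 17 = 225 - 29 ≡ 6; y = λ·(12 - 6) - 18 ≡ 15. → (6, 15)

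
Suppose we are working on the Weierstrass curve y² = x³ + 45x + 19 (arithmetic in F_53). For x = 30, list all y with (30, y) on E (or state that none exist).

none

x³ + 45x + 19 = 28369 ≡ 14 (mod 53).
14 is a non-residue mod 53; no y exists.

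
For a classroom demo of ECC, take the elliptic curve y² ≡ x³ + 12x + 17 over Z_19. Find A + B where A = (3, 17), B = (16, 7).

(3, 17) + (16, 7). λ = (7 - 17)/(16 - 3) ≡ 9/13 mod 19. 13⁻¹ ≡ 3 (mod 19), so λ ≡ 8.
  x = λ² - 3 - 16 = 64 - 19 ≡ 7; y = λ·(3 - 7) - 17 ≡ 8. → (7, 8)

(7, 8)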